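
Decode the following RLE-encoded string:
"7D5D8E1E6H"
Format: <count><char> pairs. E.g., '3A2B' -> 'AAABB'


Expanding each <count><char> pair:
  7D -> 'DDDDDDD'
  5D -> 'DDDDD'
  8E -> 'EEEEEEEE'
  1E -> 'E'
  6H -> 'HHHHHH'

Decoded = DDDDDDDDDDDDEEEEEEEEEHHHHHH


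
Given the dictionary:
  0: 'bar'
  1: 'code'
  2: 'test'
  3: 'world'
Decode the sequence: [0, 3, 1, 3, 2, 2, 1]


Look up each index in the dictionary:
  0 -> 'bar'
  3 -> 'world'
  1 -> 'code'
  3 -> 'world'
  2 -> 'test'
  2 -> 'test'
  1 -> 'code'

Decoded: "bar world code world test test code"


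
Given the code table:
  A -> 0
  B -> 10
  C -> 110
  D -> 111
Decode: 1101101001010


Decoding:
110 -> C
110 -> C
10 -> B
0 -> A
10 -> B
10 -> B


Result: CCBABB


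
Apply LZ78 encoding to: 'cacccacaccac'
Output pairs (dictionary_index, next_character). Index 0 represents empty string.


LZ78 encoding steps:
Dictionary: {0: ''}
Step 1: w='' (idx 0), next='c' -> output (0, 'c'), add 'c' as idx 1
Step 2: w='' (idx 0), next='a' -> output (0, 'a'), add 'a' as idx 2
Step 3: w='c' (idx 1), next='c' -> output (1, 'c'), add 'cc' as idx 3
Step 4: w='c' (idx 1), next='a' -> output (1, 'a'), add 'ca' as idx 4
Step 5: w='ca' (idx 4), next='c' -> output (4, 'c'), add 'cac' as idx 5
Step 6: w='cac' (idx 5), end of input -> output (5, '')


Encoded: [(0, 'c'), (0, 'a'), (1, 'c'), (1, 'a'), (4, 'c'), (5, '')]


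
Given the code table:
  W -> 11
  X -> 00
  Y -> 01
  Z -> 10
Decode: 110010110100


Decoding:
11 -> W
00 -> X
10 -> Z
11 -> W
01 -> Y
00 -> X


Result: WXZWYX


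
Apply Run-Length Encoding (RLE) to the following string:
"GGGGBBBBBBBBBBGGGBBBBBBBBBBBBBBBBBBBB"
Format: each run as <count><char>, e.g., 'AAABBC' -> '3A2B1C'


Scanning runs left to right:
  i=0: run of 'G' x 4 -> '4G'
  i=4: run of 'B' x 10 -> '10B'
  i=14: run of 'G' x 3 -> '3G'
  i=17: run of 'B' x 20 -> '20B'

RLE = 4G10B3G20B


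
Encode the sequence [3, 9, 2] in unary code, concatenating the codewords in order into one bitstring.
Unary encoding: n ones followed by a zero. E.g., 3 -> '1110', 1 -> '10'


Encode each number as n ones followed by a terminating 0:
  3 -> 1110 (4 bits)
  9 -> 1111111110 (10 bits)
  2 -> 110 (3 bits)
Total length = 4 + 10 + 3 = 17 bits.

Unary([3, 9, 2]) = 11101111111110110 (17 bits)


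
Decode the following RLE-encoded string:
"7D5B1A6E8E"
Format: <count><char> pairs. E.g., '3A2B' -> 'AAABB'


Expanding each <count><char> pair:
  7D -> 'DDDDDDD'
  5B -> 'BBBBB'
  1A -> 'A'
  6E -> 'EEEEEE'
  8E -> 'EEEEEEEE'

Decoded = DDDDDDDBBBBBAEEEEEEEEEEEEEE


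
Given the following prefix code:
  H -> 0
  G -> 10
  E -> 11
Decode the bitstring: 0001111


Decoding step by step:
Bits 0 -> H
Bits 0 -> H
Bits 0 -> H
Bits 11 -> E
Bits 11 -> E


Decoded message: HHHEE


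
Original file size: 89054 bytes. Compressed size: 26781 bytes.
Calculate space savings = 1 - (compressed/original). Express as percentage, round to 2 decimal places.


ratio = compressed/original = 26781/89054 = 0.300728
savings = 1 - ratio = 1 - 0.300728 = 0.699272
as a percentage: 0.699272 * 100 = 69.93%

Space savings = 1 - 26781/89054 = 69.93%


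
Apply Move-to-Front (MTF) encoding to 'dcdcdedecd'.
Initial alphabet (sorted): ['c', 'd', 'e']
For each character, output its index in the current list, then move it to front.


MTF encoding:
'd': index 1 in ['c', 'd', 'e'] -> ['d', 'c', 'e']
'c': index 1 in ['d', 'c', 'e'] -> ['c', 'd', 'e']
'd': index 1 in ['c', 'd', 'e'] -> ['d', 'c', 'e']
'c': index 1 in ['d', 'c', 'e'] -> ['c', 'd', 'e']
'd': index 1 in ['c', 'd', 'e'] -> ['d', 'c', 'e']
'e': index 2 in ['d', 'c', 'e'] -> ['e', 'd', 'c']
'd': index 1 in ['e', 'd', 'c'] -> ['d', 'e', 'c']
'e': index 1 in ['d', 'e', 'c'] -> ['e', 'd', 'c']
'c': index 2 in ['e', 'd', 'c'] -> ['c', 'e', 'd']
'd': index 2 in ['c', 'e', 'd'] -> ['d', 'c', 'e']


Output: [1, 1, 1, 1, 1, 2, 1, 1, 2, 2]


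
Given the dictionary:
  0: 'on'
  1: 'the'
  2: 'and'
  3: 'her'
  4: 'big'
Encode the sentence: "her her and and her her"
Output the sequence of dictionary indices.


Look up each word in the dictionary:
  'her' -> 3
  'her' -> 3
  'and' -> 2
  'and' -> 2
  'her' -> 3
  'her' -> 3

Encoded: [3, 3, 2, 2, 3, 3]


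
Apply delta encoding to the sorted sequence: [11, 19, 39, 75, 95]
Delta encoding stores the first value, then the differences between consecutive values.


First value: 11
Deltas:
  19 - 11 = 8
  39 - 19 = 20
  75 - 39 = 36
  95 - 75 = 20


Delta encoded: [11, 8, 20, 36, 20]


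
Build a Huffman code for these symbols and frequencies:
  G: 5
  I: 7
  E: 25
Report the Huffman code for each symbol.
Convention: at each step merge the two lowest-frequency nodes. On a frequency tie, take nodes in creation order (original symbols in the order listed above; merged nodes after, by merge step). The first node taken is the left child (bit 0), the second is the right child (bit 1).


Huffman tree construction:
Step 1: Merge G(5) + I(7) = 12
Step 2: Merge (G+I)(12) + E(25) = 37
Read each symbol's code off the tree from the root (left child = 0, right child = 1).

Codes:
  G: 00 (length 2)
  I: 01 (length 2)
  E: 1 (length 1)
Average code length: 49/37 = 1.3243 bits/symbol


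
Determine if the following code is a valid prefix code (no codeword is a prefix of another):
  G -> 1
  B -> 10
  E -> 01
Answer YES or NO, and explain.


Checking each pair (does one codeword prefix another?):
  G='1' vs B='10': prefix -- VIOLATION

NO -- this is NOT a valid prefix code. G (1) is a prefix of B (10).


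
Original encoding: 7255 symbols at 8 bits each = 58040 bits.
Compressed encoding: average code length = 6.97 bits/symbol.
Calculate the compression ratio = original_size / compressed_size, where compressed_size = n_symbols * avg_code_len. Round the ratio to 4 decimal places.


original_size = n_symbols * orig_bits = 7255 * 8 = 58040 bits
compressed_size = n_symbols * avg_code_len = 7255 * 6.97 = 50567.35 bits
ratio = original_size / compressed_size = 58040 / 50567.35 = 1.1478

Compression ratio = 1.1478


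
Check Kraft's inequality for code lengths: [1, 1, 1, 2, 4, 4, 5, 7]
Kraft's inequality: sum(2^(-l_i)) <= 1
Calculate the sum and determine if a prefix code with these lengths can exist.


Sum = 2^(-1) + 2^(-1) + 2^(-1) + 2^(-2) + 2^(-4) + 2^(-4) + 2^(-5) + 2^(-7)
    = 0.5 + 0.5 + 0.5 + 0.25 + 0.0625 + 0.0625 + 0.03125 + 0.0078125
    = 245/128 = 1.9140625
Since 1.9140625 > 1, Kraft's inequality is NOT satisfied.
A prefix code with these lengths CANNOT exist.

Kraft sum = 1.9140625. Not satisfied.


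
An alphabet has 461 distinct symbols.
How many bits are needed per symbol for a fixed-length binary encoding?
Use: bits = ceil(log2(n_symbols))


log2(461) = 8.8486
Bracket: 2^8 = 256 < 461 <= 2^9 = 512
So ceil(log2(461)) = 9

bits = ceil(log2(461)) = ceil(8.8486) = 9 bits


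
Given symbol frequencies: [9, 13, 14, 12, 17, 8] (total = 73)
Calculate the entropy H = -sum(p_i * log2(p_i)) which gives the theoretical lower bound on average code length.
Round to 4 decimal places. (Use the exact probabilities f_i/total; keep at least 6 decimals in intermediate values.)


Per-symbol terms -p_i * log2(p_i) with p_i = f_i/73:
  p = 9/73 = 0.123288: log2(p) = -3.019900, -p*log2(p) = 0.372316
  p = 13/73 = 0.178082: log2(p) = -2.489385, -p*log2(p) = 0.443315
  p = 14/73 = 0.191781: log2(p) = -2.382470, -p*log2(p) = 0.456912
  p = 12/73 = 0.164384: log2(p) = -2.604862, -p*log2(p) = 0.428197
  p = 17/73 = 0.232877: log2(p) = -2.102362, -p*log2(p) = 0.489591
  p = 8/73 = 0.109589: log2(p) = -3.189825, -p*log2(p) = 0.349570
H = 0.372316 + 0.443315 + 0.456912 + 0.428197 + 0.489591 + 0.349570 = 2.539901

H = 2.5399 bits/symbol


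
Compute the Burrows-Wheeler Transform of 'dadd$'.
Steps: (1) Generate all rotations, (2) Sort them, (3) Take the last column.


Rotations (sorted):
  0: $dadd -> last char: d
  1: add$d -> last char: d
  2: d$dad -> last char: d
  3: dadd$ -> last char: $
  4: dd$da -> last char: a


BWT = ddd$a


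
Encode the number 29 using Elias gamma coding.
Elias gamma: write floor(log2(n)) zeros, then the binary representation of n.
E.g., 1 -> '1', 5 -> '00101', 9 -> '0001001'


num_bits = floor(log2(29)) + 1 = 5
leading_zeros = num_bits - 1 = 4
binary(29) = 11101

Elias gamma(29) = '0000' + '11101' = 000011101 (9 bits)


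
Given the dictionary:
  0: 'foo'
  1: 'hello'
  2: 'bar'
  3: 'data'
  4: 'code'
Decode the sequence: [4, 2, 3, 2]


Look up each index in the dictionary:
  4 -> 'code'
  2 -> 'bar'
  3 -> 'data'
  2 -> 'bar'

Decoded: "code bar data bar"


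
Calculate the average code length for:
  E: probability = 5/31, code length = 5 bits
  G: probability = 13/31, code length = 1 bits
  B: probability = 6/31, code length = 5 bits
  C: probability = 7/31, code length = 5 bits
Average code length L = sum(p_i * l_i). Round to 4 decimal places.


Weighted contributions p_i * l_i:
  E: (5/31) * 5 = 25/31
  G: (13/31) * 1 = 13/31
  B: (6/31) * 5 = 30/31
  C: (7/31) * 5 = 35/31
Sum = (25 + 13 + 30 + 35)/31 = 103/31

L = 103/31 = 3.3226 bits/symbol


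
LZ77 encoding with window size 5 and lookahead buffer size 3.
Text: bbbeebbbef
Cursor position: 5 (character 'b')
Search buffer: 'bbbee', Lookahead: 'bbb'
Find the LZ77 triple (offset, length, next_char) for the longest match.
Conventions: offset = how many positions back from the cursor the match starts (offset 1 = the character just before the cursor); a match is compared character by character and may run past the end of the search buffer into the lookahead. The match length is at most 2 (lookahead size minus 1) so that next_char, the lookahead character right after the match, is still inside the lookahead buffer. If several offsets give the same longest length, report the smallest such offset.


Try each offset into the search buffer:
  offset=1 (pos 4, char 'e'): match length 0
  offset=2 (pos 3, char 'e'): match length 0
  offset=3 (pos 2, char 'b'): match length 1
  offset=4 (pos 1, char 'b'): match length 2
  offset=5 (pos 0, char 'b'): match length 2
Longest match has length 2, found at offsets 4, 5; take the smallest, offset 4.
next_char = character at position 5 + 2 = 7 -> 'b'

Best match: offset=4, length=2 (matching 'bb' starting at position 1)
LZ77 triple: (4, 2, 'b')


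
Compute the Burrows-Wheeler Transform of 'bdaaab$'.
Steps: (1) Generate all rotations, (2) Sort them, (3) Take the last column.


Rotations (sorted):
  0: $bdaaab -> last char: b
  1: aaab$bd -> last char: d
  2: aab$bda -> last char: a
  3: ab$bdaa -> last char: a
  4: b$bdaaa -> last char: a
  5: bdaaab$ -> last char: $
  6: daaab$b -> last char: b


BWT = bdaaa$b


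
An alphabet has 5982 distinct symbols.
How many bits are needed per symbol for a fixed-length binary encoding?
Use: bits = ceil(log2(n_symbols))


log2(5982) = 12.5464
Bracket: 2^12 = 4096 < 5982 <= 2^13 = 8192
So ceil(log2(5982)) = 13

bits = ceil(log2(5982)) = ceil(12.5464) = 13 bits


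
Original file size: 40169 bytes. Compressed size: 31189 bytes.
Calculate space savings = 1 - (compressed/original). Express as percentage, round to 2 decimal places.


ratio = compressed/original = 31189/40169 = 0.776445
savings = 1 - ratio = 1 - 0.776445 = 0.223555
as a percentage: 0.223555 * 100 = 22.36%

Space savings = 1 - 31189/40169 = 22.36%


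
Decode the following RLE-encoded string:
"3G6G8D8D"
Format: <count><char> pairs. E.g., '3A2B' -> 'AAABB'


Expanding each <count><char> pair:
  3G -> 'GGG'
  6G -> 'GGGGGG'
  8D -> 'DDDDDDDD'
  8D -> 'DDDDDDDD'

Decoded = GGGGGGGGGDDDDDDDDDDDDDDDD


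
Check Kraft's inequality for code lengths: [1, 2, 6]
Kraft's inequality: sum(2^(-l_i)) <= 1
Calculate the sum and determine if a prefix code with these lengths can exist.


Sum = 2^(-1) + 2^(-2) + 2^(-6)
    = 0.5 + 0.25 + 0.015625
    = 49/64 = 0.765625
Since 0.765625 <= 1, Kraft's inequality IS satisfied.
A prefix code with these lengths CAN exist.

Kraft sum = 0.765625. Satisfied.


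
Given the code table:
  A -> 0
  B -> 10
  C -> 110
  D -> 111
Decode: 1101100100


Decoding:
110 -> C
110 -> C
0 -> A
10 -> B
0 -> A


Result: CCABA


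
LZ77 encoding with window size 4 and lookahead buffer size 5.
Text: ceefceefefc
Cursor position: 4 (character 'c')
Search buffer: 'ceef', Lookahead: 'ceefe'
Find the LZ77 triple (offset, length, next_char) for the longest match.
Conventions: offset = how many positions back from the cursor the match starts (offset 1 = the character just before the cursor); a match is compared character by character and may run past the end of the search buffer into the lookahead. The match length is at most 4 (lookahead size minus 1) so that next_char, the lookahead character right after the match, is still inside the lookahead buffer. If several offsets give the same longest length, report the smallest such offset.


Try each offset into the search buffer:
  offset=1 (pos 3, char 'f'): match length 0
  offset=2 (pos 2, char 'e'): match length 0
  offset=3 (pos 1, char 'e'): match length 0
  offset=4 (pos 0, char 'c'): match length 4
Longest match has length 4 at offset 4.
next_char = character at position 4 + 4 = 8 -> 'e'

Best match: offset=4, length=4 (matching 'ceef' starting at position 0)
LZ77 triple: (4, 4, 'e')


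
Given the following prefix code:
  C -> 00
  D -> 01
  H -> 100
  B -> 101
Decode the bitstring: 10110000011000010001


Decoding step by step:
Bits 101 -> B
Bits 100 -> H
Bits 00 -> C
Bits 01 -> D
Bits 100 -> H
Bits 00 -> C
Bits 100 -> H
Bits 01 -> D


Decoded message: BHCDHCHD


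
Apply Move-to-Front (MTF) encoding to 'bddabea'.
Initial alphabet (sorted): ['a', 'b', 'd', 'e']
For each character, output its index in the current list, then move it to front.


MTF encoding:
'b': index 1 in ['a', 'b', 'd', 'e'] -> ['b', 'a', 'd', 'e']
'd': index 2 in ['b', 'a', 'd', 'e'] -> ['d', 'b', 'a', 'e']
'd': index 0 in ['d', 'b', 'a', 'e'] -> ['d', 'b', 'a', 'e']
'a': index 2 in ['d', 'b', 'a', 'e'] -> ['a', 'd', 'b', 'e']
'b': index 2 in ['a', 'd', 'b', 'e'] -> ['b', 'a', 'd', 'e']
'e': index 3 in ['b', 'a', 'd', 'e'] -> ['e', 'b', 'a', 'd']
'a': index 2 in ['e', 'b', 'a', 'd'] -> ['a', 'e', 'b', 'd']


Output: [1, 2, 0, 2, 2, 3, 2]


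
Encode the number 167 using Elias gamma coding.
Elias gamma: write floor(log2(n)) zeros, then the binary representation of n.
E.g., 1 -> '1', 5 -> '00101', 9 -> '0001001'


num_bits = floor(log2(167)) + 1 = 8
leading_zeros = num_bits - 1 = 7
binary(167) = 10100111

Elias gamma(167) = '0000000' + '10100111' = 000000010100111 (15 bits)


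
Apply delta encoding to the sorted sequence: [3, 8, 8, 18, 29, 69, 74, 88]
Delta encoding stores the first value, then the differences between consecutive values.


First value: 3
Deltas:
  8 - 3 = 5
  8 - 8 = 0
  18 - 8 = 10
  29 - 18 = 11
  69 - 29 = 40
  74 - 69 = 5
  88 - 74 = 14


Delta encoded: [3, 5, 0, 10, 11, 40, 5, 14]


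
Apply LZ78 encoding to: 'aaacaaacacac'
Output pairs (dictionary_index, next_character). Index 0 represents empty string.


LZ78 encoding steps:
Dictionary: {0: ''}
Step 1: w='' (idx 0), next='a' -> output (0, 'a'), add 'a' as idx 1
Step 2: w='a' (idx 1), next='a' -> output (1, 'a'), add 'aa' as idx 2
Step 3: w='' (idx 0), next='c' -> output (0, 'c'), add 'c' as idx 3
Step 4: w='aa' (idx 2), next='a' -> output (2, 'a'), add 'aaa' as idx 4
Step 5: w='c' (idx 3), next='a' -> output (3, 'a'), add 'ca' as idx 5
Step 6: w='ca' (idx 5), next='c' -> output (5, 'c'), add 'cac' as idx 6


Encoded: [(0, 'a'), (1, 'a'), (0, 'c'), (2, 'a'), (3, 'a'), (5, 'c')]


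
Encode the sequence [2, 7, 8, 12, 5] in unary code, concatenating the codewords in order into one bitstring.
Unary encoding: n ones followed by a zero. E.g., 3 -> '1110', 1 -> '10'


Encode each number as n ones followed by a terminating 0:
  2 -> 110 (3 bits)
  7 -> 11111110 (8 bits)
  8 -> 111111110 (9 bits)
  12 -> 1111111111110 (13 bits)
  5 -> 111110 (6 bits)
Total length = 3 + 8 + 9 + 13 + 6 = 39 bits.

Unary([2, 7, 8, 12, 5]) = 110111111101111111101111111111110111110 (39 bits)


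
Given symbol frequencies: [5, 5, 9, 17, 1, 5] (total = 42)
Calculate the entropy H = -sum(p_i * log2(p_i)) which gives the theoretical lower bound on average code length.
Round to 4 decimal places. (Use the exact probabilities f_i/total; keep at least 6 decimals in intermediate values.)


Per-symbol terms -p_i * log2(p_i) with p_i = f_i/42:
  p = 5/42 = 0.119048: log2(p) = -3.070389, -p*log2(p) = 0.365523
  p = 5/42 = 0.119048: log2(p) = -3.070389, -p*log2(p) = 0.365523
  p = 9/42 = 0.214286: log2(p) = -2.222392, -p*log2(p) = 0.476227
  p = 17/42 = 0.404762: log2(p) = -1.304855, -p*log2(p) = 0.528155
  p = 1/42 = 0.023810: log2(p) = -5.392317, -p*log2(p) = 0.128389
  p = 5/42 = 0.119048: log2(p) = -3.070389, -p*log2(p) = 0.365523
H = 0.365523 + 0.365523 + 0.476227 + 0.528155 + 0.128389 + 0.365523 = 2.229340

H = 2.2293 bits/symbol


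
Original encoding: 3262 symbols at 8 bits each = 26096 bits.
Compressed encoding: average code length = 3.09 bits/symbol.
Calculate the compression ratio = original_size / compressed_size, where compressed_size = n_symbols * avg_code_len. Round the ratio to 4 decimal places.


original_size = n_symbols * orig_bits = 3262 * 8 = 26096 bits
compressed_size = n_symbols * avg_code_len = 3262 * 3.09 = 10079.58 bits
ratio = original_size / compressed_size = 26096 / 10079.58 = 2.589

Compression ratio = 2.589


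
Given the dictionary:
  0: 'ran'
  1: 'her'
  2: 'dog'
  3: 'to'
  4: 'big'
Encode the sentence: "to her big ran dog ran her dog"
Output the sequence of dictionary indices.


Look up each word in the dictionary:
  'to' -> 3
  'her' -> 1
  'big' -> 4
  'ran' -> 0
  'dog' -> 2
  'ran' -> 0
  'her' -> 1
  'dog' -> 2

Encoded: [3, 1, 4, 0, 2, 0, 1, 2]


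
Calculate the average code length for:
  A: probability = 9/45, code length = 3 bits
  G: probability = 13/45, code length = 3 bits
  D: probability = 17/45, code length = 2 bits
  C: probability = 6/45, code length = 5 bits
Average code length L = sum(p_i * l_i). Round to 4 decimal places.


Weighted contributions p_i * l_i:
  A: (9/45) * 3 = 27/45
  G: (13/45) * 3 = 39/45
  D: (17/45) * 2 = 34/45
  C: (6/45) * 5 = 30/45
Sum = (27 + 39 + 34 + 30)/45 = 130/45

L = 130/45 = 2.8889 bits/symbol


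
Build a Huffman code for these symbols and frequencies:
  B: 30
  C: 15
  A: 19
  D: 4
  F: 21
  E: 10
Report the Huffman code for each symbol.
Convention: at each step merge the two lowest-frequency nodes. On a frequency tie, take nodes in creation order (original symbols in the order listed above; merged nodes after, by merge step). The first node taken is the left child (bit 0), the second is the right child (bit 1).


Huffman tree construction:
Step 1: Merge D(4) + E(10) = 14
Step 2: Merge (D+E)(14) + C(15) = 29
Step 3: Merge A(19) + F(21) = 40
Step 4: Merge ((D+E)+C)(29) + B(30) = 59
Step 5: Merge (A+F)(40) + (((D+E)+C)+B)(59) = 99
Read each symbol's code off the tree from the root (left child = 0, right child = 1).

Codes:
  B: 11 (length 2)
  C: 101 (length 3)
  A: 00 (length 2)
  D: 1000 (length 4)
  F: 01 (length 2)
  E: 1001 (length 4)
Average code length: 241/99 = 2.4343 bits/symbol


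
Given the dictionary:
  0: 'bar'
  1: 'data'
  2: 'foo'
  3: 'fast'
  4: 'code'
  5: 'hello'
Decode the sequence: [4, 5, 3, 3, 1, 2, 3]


Look up each index in the dictionary:
  4 -> 'code'
  5 -> 'hello'
  3 -> 'fast'
  3 -> 'fast'
  1 -> 'data'
  2 -> 'foo'
  3 -> 'fast'

Decoded: "code hello fast fast data foo fast"


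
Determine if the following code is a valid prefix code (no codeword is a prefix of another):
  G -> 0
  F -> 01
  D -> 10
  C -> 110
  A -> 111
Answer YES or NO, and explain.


Checking each pair (does one codeword prefix another?):
  G='0' vs F='01': prefix -- VIOLATION

NO -- this is NOT a valid prefix code. G (0) is a prefix of F (01).


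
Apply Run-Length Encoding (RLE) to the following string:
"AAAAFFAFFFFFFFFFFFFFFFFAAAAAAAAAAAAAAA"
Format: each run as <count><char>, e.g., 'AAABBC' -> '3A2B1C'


Scanning runs left to right:
  i=0: run of 'A' x 4 -> '4A'
  i=4: run of 'F' x 2 -> '2F'
  i=6: run of 'A' x 1 -> '1A'
  i=7: run of 'F' x 16 -> '16F'
  i=23: run of 'A' x 15 -> '15A'

RLE = 4A2F1A16F15A


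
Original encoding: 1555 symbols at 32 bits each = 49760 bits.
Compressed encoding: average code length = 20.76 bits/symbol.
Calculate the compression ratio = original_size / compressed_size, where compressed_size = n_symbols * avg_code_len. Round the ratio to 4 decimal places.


original_size = n_symbols * orig_bits = 1555 * 32 = 49760 bits
compressed_size = n_symbols * avg_code_len = 1555 * 20.76 = 32281.8 bits
ratio = original_size / compressed_size = 49760 / 32281.8 = 1.5414

Compression ratio = 1.5414


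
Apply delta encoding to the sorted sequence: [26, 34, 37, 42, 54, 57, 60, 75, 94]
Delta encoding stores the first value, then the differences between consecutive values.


First value: 26
Deltas:
  34 - 26 = 8
  37 - 34 = 3
  42 - 37 = 5
  54 - 42 = 12
  57 - 54 = 3
  60 - 57 = 3
  75 - 60 = 15
  94 - 75 = 19


Delta encoded: [26, 8, 3, 5, 12, 3, 3, 15, 19]


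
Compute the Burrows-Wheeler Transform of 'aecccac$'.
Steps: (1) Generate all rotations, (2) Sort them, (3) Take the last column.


Rotations (sorted):
  0: $aecccac -> last char: c
  1: ac$aeccc -> last char: c
  2: aecccac$ -> last char: $
  3: c$aeccca -> last char: a
  4: cac$aecc -> last char: c
  5: ccac$aec -> last char: c
  6: cccac$ae -> last char: e
  7: ecccac$a -> last char: a


BWT = cc$accea


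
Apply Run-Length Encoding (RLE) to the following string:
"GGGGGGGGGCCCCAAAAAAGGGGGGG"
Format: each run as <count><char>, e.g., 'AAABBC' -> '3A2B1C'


Scanning runs left to right:
  i=0: run of 'G' x 9 -> '9G'
  i=9: run of 'C' x 4 -> '4C'
  i=13: run of 'A' x 6 -> '6A'
  i=19: run of 'G' x 7 -> '7G'

RLE = 9G4C6A7G


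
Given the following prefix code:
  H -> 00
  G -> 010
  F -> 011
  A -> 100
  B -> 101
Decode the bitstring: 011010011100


Decoding step by step:
Bits 011 -> F
Bits 010 -> G
Bits 011 -> F
Bits 100 -> A


Decoded message: FGFA


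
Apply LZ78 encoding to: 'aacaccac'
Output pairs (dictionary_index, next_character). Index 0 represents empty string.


LZ78 encoding steps:
Dictionary: {0: ''}
Step 1: w='' (idx 0), next='a' -> output (0, 'a'), add 'a' as idx 1
Step 2: w='a' (idx 1), next='c' -> output (1, 'c'), add 'ac' as idx 2
Step 3: w='ac' (idx 2), next='c' -> output (2, 'c'), add 'acc' as idx 3
Step 4: w='ac' (idx 2), end of input -> output (2, '')


Encoded: [(0, 'a'), (1, 'c'), (2, 'c'), (2, '')]


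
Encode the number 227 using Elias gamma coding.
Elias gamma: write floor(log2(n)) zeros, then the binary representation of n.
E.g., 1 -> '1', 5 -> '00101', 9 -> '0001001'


num_bits = floor(log2(227)) + 1 = 8
leading_zeros = num_bits - 1 = 7
binary(227) = 11100011

Elias gamma(227) = '0000000' + '11100011' = 000000011100011 (15 bits)


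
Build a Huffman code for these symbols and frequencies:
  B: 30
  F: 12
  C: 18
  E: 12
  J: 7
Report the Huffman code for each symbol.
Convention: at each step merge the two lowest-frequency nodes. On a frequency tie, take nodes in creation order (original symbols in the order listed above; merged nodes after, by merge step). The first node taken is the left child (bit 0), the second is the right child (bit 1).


Huffman tree construction:
Step 1: Merge J(7) + F(12) = 19
Step 2: Merge E(12) + C(18) = 30
Step 3: Merge (J+F)(19) + B(30) = 49
Step 4: Merge (E+C)(30) + ((J+F)+B)(49) = 79
Read each symbol's code off the tree from the root (left child = 0, right child = 1).

Codes:
  B: 11 (length 2)
  F: 101 (length 3)
  C: 01 (length 2)
  E: 00 (length 2)
  J: 100 (length 3)
Average code length: 177/79 = 2.2405 bits/symbol


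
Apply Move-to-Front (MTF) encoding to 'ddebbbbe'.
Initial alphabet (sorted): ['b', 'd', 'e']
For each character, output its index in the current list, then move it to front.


MTF encoding:
'd': index 1 in ['b', 'd', 'e'] -> ['d', 'b', 'e']
'd': index 0 in ['d', 'b', 'e'] -> ['d', 'b', 'e']
'e': index 2 in ['d', 'b', 'e'] -> ['e', 'd', 'b']
'b': index 2 in ['e', 'd', 'b'] -> ['b', 'e', 'd']
'b': index 0 in ['b', 'e', 'd'] -> ['b', 'e', 'd']
'b': index 0 in ['b', 'e', 'd'] -> ['b', 'e', 'd']
'b': index 0 in ['b', 'e', 'd'] -> ['b', 'e', 'd']
'e': index 1 in ['b', 'e', 'd'] -> ['e', 'b', 'd']


Output: [1, 0, 2, 2, 0, 0, 0, 1]


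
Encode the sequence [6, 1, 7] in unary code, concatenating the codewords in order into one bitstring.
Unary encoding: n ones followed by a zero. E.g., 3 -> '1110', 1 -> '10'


Encode each number as n ones followed by a terminating 0:
  6 -> 1111110 (7 bits)
  1 -> 10 (2 bits)
  7 -> 11111110 (8 bits)
Total length = 7 + 2 + 8 = 17 bits.

Unary([6, 1, 7]) = 11111101011111110 (17 bits)


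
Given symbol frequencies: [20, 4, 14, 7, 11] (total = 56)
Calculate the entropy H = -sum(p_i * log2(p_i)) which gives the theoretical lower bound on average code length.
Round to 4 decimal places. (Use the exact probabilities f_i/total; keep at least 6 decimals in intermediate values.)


Per-symbol terms -p_i * log2(p_i) with p_i = f_i/56:
  p = 20/56 = 0.357143: log2(p) = -1.485427, -p*log2(p) = 0.530510
  p = 4/56 = 0.071429: log2(p) = -3.807355, -p*log2(p) = 0.271954
  p = 14/56 = 0.250000: log2(p) = -2.000000, -p*log2(p) = 0.500000
  p = 7/56 = 0.125000: log2(p) = -3.000000, -p*log2(p) = 0.375000
  p = 11/56 = 0.196429: log2(p) = -2.347923, -p*log2(p) = 0.461199
H = 0.530510 + 0.271954 + 0.500000 + 0.375000 + 0.461199 = 2.138663

H = 2.1387 bits/symbol


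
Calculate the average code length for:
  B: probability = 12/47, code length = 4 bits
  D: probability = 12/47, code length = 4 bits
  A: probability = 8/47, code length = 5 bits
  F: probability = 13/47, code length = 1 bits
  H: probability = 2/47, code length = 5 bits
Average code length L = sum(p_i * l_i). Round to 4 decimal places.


Weighted contributions p_i * l_i:
  B: (12/47) * 4 = 48/47
  D: (12/47) * 4 = 48/47
  A: (8/47) * 5 = 40/47
  F: (13/47) * 1 = 13/47
  H: (2/47) * 5 = 10/47
Sum = (48 + 48 + 40 + 13 + 10)/47 = 159/47

L = 159/47 = 3.3830 bits/symbol


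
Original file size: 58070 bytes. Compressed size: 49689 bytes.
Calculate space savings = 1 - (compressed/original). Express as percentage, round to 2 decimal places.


ratio = compressed/original = 49689/58070 = 0.855674
savings = 1 - ratio = 1 - 0.855674 = 0.144326
as a percentage: 0.144326 * 100 = 14.43%

Space savings = 1 - 49689/58070 = 14.43%


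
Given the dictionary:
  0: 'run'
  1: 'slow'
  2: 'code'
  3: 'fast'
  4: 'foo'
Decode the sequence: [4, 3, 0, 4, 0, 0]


Look up each index in the dictionary:
  4 -> 'foo'
  3 -> 'fast'
  0 -> 'run'
  4 -> 'foo'
  0 -> 'run'
  0 -> 'run'

Decoded: "foo fast run foo run run"


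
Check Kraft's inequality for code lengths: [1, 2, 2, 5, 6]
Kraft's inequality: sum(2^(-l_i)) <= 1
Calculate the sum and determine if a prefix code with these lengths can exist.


Sum = 2^(-1) + 2^(-2) + 2^(-2) + 2^(-5) + 2^(-6)
    = 0.5 + 0.25 + 0.25 + 0.03125 + 0.015625
    = 67/64 = 1.046875
Since 1.046875 > 1, Kraft's inequality is NOT satisfied.
A prefix code with these lengths CANNOT exist.

Kraft sum = 1.046875. Not satisfied.


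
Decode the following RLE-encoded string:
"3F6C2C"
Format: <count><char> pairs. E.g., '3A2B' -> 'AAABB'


Expanding each <count><char> pair:
  3F -> 'FFF'
  6C -> 'CCCCCC'
  2C -> 'CC'

Decoded = FFFCCCCCCCC


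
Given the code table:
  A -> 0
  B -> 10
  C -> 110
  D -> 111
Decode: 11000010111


Decoding:
110 -> C
0 -> A
0 -> A
0 -> A
10 -> B
111 -> D


Result: CAAABD


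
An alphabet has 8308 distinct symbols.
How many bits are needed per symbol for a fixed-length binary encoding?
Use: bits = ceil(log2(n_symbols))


log2(8308) = 13.0203
Bracket: 2^13 = 8192 < 8308 <= 2^14 = 16384
So ceil(log2(8308)) = 14

bits = ceil(log2(8308)) = ceil(13.0203) = 14 bits


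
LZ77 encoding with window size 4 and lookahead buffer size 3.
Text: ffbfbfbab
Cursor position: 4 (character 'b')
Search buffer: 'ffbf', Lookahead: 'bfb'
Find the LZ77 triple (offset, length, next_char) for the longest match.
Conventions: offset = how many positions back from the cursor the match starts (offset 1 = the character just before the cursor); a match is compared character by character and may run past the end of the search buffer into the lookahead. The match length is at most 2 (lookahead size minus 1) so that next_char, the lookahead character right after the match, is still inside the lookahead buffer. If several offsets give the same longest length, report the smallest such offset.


Try each offset into the search buffer:
  offset=1 (pos 3, char 'f'): match length 0
  offset=2 (pos 2, char 'b'): match length 2
  offset=3 (pos 1, char 'f'): match length 0
  offset=4 (pos 0, char 'f'): match length 0
Longest match has length 2 at offset 2.
next_char = character at position 4 + 2 = 6 -> 'b'

Best match: offset=2, length=2 (matching 'bf' starting at position 2)
LZ77 triple: (2, 2, 'b')


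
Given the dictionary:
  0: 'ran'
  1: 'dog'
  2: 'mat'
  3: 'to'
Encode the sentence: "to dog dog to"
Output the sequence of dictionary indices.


Look up each word in the dictionary:
  'to' -> 3
  'dog' -> 1
  'dog' -> 1
  'to' -> 3

Encoded: [3, 1, 1, 3]


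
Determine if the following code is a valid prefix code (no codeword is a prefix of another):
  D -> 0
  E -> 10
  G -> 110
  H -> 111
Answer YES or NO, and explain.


Checking each pair (does one codeword prefix another?):
  D='0' vs E='10': no prefix
  D='0' vs G='110': no prefix
  D='0' vs H='111': no prefix
  E='10' vs D='0': no prefix
  E='10' vs G='110': no prefix
  E='10' vs H='111': no prefix
  G='110' vs D='0': no prefix
  G='110' vs E='10': no prefix
  G='110' vs H='111': no prefix
  H='111' vs D='0': no prefix
  H='111' vs E='10': no prefix
  H='111' vs G='110': no prefix
No violation found over all pairs.

YES -- this is a valid prefix code. No codeword is a prefix of any other codeword.


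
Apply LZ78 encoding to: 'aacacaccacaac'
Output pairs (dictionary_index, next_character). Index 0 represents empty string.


LZ78 encoding steps:
Dictionary: {0: ''}
Step 1: w='' (idx 0), next='a' -> output (0, 'a'), add 'a' as idx 1
Step 2: w='a' (idx 1), next='c' -> output (1, 'c'), add 'ac' as idx 2
Step 3: w='ac' (idx 2), next='a' -> output (2, 'a'), add 'aca' as idx 3
Step 4: w='' (idx 0), next='c' -> output (0, 'c'), add 'c' as idx 4
Step 5: w='c' (idx 4), next='a' -> output (4, 'a'), add 'ca' as idx 5
Step 6: w='ca' (idx 5), next='a' -> output (5, 'a'), add 'caa' as idx 6
Step 7: w='c' (idx 4), end of input -> output (4, '')


Encoded: [(0, 'a'), (1, 'c'), (2, 'a'), (0, 'c'), (4, 'a'), (5, 'a'), (4, '')]


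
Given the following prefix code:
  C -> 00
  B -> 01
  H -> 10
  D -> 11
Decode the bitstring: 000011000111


Decoding step by step:
Bits 00 -> C
Bits 00 -> C
Bits 11 -> D
Bits 00 -> C
Bits 01 -> B
Bits 11 -> D


Decoded message: CCDCBD


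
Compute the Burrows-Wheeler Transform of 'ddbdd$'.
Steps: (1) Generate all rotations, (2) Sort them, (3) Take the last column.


Rotations (sorted):
  0: $ddbdd -> last char: d
  1: bdd$dd -> last char: d
  2: d$ddbd -> last char: d
  3: dbdd$d -> last char: d
  4: dd$ddb -> last char: b
  5: ddbdd$ -> last char: $


BWT = ddddb$


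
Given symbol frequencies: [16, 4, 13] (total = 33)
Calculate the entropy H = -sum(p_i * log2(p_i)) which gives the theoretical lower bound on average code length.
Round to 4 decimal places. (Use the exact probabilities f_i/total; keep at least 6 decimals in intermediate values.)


Per-symbol terms -p_i * log2(p_i) with p_i = f_i/33:
  p = 16/33 = 0.484848: log2(p) = -1.044394, -p*log2(p) = 0.506373
  p = 4/33 = 0.121212: log2(p) = -3.044394, -p*log2(p) = 0.369017
  p = 13/33 = 0.393939: log2(p) = -1.343954, -p*log2(p) = 0.529437
H = 0.506373 + 0.369017 + 0.529437 = 1.404827

H = 1.4048 bits/symbol


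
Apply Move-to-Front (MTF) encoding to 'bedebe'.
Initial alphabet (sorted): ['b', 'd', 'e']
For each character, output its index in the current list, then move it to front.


MTF encoding:
'b': index 0 in ['b', 'd', 'e'] -> ['b', 'd', 'e']
'e': index 2 in ['b', 'd', 'e'] -> ['e', 'b', 'd']
'd': index 2 in ['e', 'b', 'd'] -> ['d', 'e', 'b']
'e': index 1 in ['d', 'e', 'b'] -> ['e', 'd', 'b']
'b': index 2 in ['e', 'd', 'b'] -> ['b', 'e', 'd']
'e': index 1 in ['b', 'e', 'd'] -> ['e', 'b', 'd']


Output: [0, 2, 2, 1, 2, 1]


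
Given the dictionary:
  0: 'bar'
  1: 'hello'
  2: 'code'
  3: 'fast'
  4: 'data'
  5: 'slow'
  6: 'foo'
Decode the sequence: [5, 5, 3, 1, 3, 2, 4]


Look up each index in the dictionary:
  5 -> 'slow'
  5 -> 'slow'
  3 -> 'fast'
  1 -> 'hello'
  3 -> 'fast'
  2 -> 'code'
  4 -> 'data'

Decoded: "slow slow fast hello fast code data"


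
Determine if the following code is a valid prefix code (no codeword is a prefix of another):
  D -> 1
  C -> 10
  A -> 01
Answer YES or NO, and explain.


Checking each pair (does one codeword prefix another?):
  D='1' vs C='10': prefix -- VIOLATION

NO -- this is NOT a valid prefix code. D (1) is a prefix of C (10).


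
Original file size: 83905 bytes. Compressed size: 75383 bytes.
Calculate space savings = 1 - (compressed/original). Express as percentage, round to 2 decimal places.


ratio = compressed/original = 75383/83905 = 0.898433
savings = 1 - ratio = 1 - 0.898433 = 0.101567
as a percentage: 0.101567 * 100 = 10.16%

Space savings = 1 - 75383/83905 = 10.16%


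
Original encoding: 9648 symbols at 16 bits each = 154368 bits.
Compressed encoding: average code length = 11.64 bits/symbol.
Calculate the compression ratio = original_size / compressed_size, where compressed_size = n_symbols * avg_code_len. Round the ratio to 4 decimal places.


original_size = n_symbols * orig_bits = 9648 * 16 = 154368 bits
compressed_size = n_symbols * avg_code_len = 9648 * 11.64 = 112302.72 bits
ratio = original_size / compressed_size = 154368 / 112302.72 = 1.3746

Compression ratio = 1.3746


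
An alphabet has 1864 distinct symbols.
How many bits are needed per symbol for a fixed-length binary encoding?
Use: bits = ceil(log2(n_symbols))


log2(1864) = 10.8642
Bracket: 2^10 = 1024 < 1864 <= 2^11 = 2048
So ceil(log2(1864)) = 11

bits = ceil(log2(1864)) = ceil(10.8642) = 11 bits


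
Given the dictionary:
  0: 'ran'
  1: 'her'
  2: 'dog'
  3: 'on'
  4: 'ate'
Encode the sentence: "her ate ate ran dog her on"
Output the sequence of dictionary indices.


Look up each word in the dictionary:
  'her' -> 1
  'ate' -> 4
  'ate' -> 4
  'ran' -> 0
  'dog' -> 2
  'her' -> 1
  'on' -> 3

Encoded: [1, 4, 4, 0, 2, 1, 3]


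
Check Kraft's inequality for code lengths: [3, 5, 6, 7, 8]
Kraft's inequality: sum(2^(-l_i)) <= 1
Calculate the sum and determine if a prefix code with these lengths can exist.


Sum = 2^(-3) + 2^(-5) + 2^(-6) + 2^(-7) + 2^(-8)
    = 0.125 + 0.03125 + 0.015625 + 0.0078125 + 0.00390625
    = 47/256 = 0.18359375
Since 0.18359375 <= 1, Kraft's inequality IS satisfied.
A prefix code with these lengths CAN exist.

Kraft sum = 0.18359375. Satisfied.


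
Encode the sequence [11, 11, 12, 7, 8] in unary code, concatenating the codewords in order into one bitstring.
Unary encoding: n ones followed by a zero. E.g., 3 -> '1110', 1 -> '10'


Encode each number as n ones followed by a terminating 0:
  11 -> 111111111110 (12 bits)
  11 -> 111111111110 (12 bits)
  12 -> 1111111111110 (13 bits)
  7 -> 11111110 (8 bits)
  8 -> 111111110 (9 bits)
Total length = 12 + 12 + 13 + 8 + 9 = 54 bits.

Unary([11, 11, 12, 7, 8]) = 111111111110111111111110111111111111011111110111111110 (54 bits)


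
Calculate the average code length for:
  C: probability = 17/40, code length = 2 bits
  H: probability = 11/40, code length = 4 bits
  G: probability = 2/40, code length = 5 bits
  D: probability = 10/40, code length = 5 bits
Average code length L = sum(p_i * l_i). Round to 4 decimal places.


Weighted contributions p_i * l_i:
  C: (17/40) * 2 = 34/40
  H: (11/40) * 4 = 44/40
  G: (2/40) * 5 = 10/40
  D: (10/40) * 5 = 50/40
Sum = (34 + 44 + 10 + 50)/40 = 138/40

L = 138/40 = 3.4500 bits/symbol


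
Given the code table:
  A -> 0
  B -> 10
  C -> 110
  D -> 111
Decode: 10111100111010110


Decoding:
10 -> B
111 -> D
10 -> B
0 -> A
111 -> D
0 -> A
10 -> B
110 -> C


Result: BDBADABC


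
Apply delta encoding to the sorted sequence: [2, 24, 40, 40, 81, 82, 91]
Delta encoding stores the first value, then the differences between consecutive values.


First value: 2
Deltas:
  24 - 2 = 22
  40 - 24 = 16
  40 - 40 = 0
  81 - 40 = 41
  82 - 81 = 1
  91 - 82 = 9


Delta encoded: [2, 22, 16, 0, 41, 1, 9]


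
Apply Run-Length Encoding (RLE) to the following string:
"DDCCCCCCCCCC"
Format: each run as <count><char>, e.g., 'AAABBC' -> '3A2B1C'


Scanning runs left to right:
  i=0: run of 'D' x 2 -> '2D'
  i=2: run of 'C' x 10 -> '10C'

RLE = 2D10C


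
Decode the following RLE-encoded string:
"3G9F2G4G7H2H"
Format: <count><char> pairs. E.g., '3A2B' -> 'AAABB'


Expanding each <count><char> pair:
  3G -> 'GGG'
  9F -> 'FFFFFFFFF'
  2G -> 'GG'
  4G -> 'GGGG'
  7H -> 'HHHHHHH'
  2H -> 'HH'

Decoded = GGGFFFFFFFFFGGGGGGHHHHHHHHH


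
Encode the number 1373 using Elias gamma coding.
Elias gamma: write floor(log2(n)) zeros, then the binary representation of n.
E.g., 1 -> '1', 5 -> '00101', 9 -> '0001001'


num_bits = floor(log2(1373)) + 1 = 11
leading_zeros = num_bits - 1 = 10
binary(1373) = 10101011101

Elias gamma(1373) = '0000000000' + '10101011101' = 000000000010101011101 (21 bits)


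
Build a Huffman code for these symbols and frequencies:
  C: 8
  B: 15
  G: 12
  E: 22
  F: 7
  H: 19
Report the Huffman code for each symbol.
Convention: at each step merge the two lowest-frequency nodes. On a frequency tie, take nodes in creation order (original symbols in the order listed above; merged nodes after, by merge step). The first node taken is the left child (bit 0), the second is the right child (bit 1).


Huffman tree construction:
Step 1: Merge F(7) + C(8) = 15
Step 2: Merge G(12) + B(15) = 27
Step 3: Merge (F+C)(15) + H(19) = 34
Step 4: Merge E(22) + (G+B)(27) = 49
Step 5: Merge ((F+C)+H)(34) + (E+(G+B))(49) = 83
Read each symbol's code off the tree from the root (left child = 0, right child = 1).

Codes:
  C: 001 (length 3)
  B: 111 (length 3)
  G: 110 (length 3)
  E: 10 (length 2)
  F: 000 (length 3)
  H: 01 (length 2)
Average code length: 208/83 = 2.5060 bits/symbol


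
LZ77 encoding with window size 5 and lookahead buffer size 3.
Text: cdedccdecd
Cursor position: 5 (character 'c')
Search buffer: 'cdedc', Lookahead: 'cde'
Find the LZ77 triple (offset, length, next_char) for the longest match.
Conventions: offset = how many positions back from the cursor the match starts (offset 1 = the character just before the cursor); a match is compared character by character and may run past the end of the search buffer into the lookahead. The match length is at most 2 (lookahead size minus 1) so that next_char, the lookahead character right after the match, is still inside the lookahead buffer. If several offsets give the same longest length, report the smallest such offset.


Try each offset into the search buffer:
  offset=1 (pos 4, char 'c'): match length 1
  offset=2 (pos 3, char 'd'): match length 0
  offset=3 (pos 2, char 'e'): match length 0
  offset=4 (pos 1, char 'd'): match length 0
  offset=5 (pos 0, char 'c'): match length 2
Longest match has length 2 at offset 5.
next_char = character at position 5 + 2 = 7 -> 'e'

Best match: offset=5, length=2 (matching 'cd' starting at position 0)
LZ77 triple: (5, 2, 'e')


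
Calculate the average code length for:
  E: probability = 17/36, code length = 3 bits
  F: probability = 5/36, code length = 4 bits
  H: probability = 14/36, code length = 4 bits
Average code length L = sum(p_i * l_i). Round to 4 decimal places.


Weighted contributions p_i * l_i:
  E: (17/36) * 3 = 51/36
  F: (5/36) * 4 = 20/36
  H: (14/36) * 4 = 56/36
Sum = (51 + 20 + 56)/36 = 127/36

L = 127/36 = 3.5278 bits/symbol
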